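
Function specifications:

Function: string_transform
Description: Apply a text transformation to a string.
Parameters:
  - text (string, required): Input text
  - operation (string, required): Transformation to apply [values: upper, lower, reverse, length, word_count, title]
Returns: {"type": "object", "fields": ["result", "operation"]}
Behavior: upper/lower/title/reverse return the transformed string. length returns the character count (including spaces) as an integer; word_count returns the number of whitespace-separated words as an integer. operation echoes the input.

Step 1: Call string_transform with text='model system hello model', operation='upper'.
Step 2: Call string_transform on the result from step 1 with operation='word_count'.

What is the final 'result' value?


Step 1: string_transform(text='model system hello model', operation='upper')
  -> result = 'MODEL SYSTEM HELLO MODEL'
Step 2: string_transform(text='MODEL SYSTEM HELLO MODEL', operation='word_count')
  words: MODEL, SYSTEM, HELLO, MODEL -> 4
  -> result = 4
4


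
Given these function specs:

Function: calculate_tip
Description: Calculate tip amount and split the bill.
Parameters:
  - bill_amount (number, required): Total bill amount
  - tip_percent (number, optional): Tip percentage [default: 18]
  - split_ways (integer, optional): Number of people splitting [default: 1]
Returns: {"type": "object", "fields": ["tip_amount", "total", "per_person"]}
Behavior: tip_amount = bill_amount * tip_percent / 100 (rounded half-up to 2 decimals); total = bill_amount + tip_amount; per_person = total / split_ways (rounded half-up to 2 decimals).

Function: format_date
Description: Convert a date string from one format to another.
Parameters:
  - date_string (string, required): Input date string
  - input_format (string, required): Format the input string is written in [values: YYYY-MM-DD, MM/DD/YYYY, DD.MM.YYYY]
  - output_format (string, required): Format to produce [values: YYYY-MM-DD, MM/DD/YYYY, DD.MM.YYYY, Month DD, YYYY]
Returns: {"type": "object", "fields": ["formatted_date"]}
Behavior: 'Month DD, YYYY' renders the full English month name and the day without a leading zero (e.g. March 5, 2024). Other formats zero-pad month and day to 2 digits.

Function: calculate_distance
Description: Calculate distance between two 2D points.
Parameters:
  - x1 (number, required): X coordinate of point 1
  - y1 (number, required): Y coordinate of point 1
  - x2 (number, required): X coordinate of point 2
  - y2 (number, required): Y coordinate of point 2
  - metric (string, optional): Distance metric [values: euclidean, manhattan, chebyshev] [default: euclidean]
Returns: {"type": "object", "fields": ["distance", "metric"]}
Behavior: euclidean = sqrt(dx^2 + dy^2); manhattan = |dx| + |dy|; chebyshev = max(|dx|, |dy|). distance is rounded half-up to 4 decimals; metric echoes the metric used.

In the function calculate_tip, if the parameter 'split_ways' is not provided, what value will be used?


The calculate_tip spec declares:
  - split_ways (integer, optional): Number of people splitting [default: 1]
Default:
1


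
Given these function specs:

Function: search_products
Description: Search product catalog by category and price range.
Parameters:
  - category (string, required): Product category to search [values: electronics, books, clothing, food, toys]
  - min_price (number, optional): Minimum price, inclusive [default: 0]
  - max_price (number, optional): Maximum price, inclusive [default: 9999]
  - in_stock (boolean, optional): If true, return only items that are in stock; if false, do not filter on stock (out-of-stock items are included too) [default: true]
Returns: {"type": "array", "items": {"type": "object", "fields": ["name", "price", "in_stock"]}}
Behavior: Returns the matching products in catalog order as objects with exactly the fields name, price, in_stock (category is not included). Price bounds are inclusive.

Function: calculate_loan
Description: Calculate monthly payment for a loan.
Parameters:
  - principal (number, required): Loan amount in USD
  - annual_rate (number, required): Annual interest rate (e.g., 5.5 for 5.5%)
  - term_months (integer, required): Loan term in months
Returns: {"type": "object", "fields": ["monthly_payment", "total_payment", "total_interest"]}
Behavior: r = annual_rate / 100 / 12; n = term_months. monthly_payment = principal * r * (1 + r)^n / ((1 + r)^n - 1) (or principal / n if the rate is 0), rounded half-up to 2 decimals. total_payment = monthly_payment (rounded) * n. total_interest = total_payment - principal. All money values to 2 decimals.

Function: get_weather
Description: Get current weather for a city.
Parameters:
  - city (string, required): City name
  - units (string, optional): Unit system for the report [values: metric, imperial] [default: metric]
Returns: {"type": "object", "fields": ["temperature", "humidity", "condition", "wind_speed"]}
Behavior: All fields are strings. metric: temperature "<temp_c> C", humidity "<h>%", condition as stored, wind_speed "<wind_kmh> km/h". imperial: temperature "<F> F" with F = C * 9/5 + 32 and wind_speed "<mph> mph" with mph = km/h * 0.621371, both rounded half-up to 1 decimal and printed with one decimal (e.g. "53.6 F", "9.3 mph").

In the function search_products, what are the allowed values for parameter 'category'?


The search_products spec declares:
  - category (string, required): Product category to search [values: electronics, books, clothing, food, toys]
Allowed values:
electronics, books, clothing, food, toys


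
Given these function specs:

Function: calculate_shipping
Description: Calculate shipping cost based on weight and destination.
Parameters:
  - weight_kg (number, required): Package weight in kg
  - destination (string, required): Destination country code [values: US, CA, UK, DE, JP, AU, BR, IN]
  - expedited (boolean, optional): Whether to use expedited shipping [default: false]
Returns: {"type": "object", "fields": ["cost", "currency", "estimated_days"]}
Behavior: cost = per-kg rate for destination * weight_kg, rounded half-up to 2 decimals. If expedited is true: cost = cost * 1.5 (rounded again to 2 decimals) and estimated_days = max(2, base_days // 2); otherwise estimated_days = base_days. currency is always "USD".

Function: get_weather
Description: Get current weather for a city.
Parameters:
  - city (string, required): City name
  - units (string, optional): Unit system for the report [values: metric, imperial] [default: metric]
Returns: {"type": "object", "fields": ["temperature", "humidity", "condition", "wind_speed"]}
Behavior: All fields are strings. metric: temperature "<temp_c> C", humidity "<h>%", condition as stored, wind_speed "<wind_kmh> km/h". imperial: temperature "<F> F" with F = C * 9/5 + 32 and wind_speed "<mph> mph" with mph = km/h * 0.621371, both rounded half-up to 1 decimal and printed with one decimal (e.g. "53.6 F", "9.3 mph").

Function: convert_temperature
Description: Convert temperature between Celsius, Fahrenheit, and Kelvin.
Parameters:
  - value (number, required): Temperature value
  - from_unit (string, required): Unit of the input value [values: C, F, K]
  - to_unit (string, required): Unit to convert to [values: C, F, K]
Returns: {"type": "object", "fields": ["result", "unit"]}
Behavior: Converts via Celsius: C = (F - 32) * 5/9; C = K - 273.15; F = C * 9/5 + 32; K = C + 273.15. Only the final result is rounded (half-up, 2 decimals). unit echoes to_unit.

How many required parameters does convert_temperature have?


Parameters of convert_temperature: value (required), from_unit (required), to_unit (required)
Required count:
3


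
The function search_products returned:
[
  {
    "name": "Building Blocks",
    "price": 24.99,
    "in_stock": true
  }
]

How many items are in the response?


Items: Building Blocks
1


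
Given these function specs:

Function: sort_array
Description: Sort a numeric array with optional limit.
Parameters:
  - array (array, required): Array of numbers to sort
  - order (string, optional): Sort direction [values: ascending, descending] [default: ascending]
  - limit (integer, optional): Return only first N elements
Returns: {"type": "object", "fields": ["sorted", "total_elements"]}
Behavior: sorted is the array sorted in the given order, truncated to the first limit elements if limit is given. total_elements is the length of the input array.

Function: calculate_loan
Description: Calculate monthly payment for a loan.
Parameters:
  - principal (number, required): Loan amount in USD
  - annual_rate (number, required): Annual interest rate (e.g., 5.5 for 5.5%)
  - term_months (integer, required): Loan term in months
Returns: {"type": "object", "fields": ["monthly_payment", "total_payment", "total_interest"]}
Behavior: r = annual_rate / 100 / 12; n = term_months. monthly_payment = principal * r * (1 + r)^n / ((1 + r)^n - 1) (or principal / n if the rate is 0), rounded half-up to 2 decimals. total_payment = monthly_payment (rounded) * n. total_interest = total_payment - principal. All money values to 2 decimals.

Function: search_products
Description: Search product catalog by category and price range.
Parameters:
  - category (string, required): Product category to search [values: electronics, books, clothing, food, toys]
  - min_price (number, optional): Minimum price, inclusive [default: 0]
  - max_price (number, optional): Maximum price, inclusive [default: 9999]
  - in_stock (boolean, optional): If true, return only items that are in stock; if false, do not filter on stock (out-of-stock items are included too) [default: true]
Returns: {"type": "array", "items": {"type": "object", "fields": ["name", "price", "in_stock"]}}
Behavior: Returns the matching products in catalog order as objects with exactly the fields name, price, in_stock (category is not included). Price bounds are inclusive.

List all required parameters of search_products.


Parameters of search_products and their required/optional flag:
  category: required
  min_price: optional
  max_price: optional
  in_stock: optional
category


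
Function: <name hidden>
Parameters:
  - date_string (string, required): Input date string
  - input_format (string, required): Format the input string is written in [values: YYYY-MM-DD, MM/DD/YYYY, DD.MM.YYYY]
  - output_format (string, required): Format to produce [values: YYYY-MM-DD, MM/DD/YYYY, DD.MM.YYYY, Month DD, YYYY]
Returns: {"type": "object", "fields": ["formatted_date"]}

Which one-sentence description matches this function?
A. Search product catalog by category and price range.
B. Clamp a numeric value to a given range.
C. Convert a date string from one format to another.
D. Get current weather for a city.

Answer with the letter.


Parameters date_string, input_format, output_format and return ["formatted_date"] fit: Convert a date string from one format to another.
C


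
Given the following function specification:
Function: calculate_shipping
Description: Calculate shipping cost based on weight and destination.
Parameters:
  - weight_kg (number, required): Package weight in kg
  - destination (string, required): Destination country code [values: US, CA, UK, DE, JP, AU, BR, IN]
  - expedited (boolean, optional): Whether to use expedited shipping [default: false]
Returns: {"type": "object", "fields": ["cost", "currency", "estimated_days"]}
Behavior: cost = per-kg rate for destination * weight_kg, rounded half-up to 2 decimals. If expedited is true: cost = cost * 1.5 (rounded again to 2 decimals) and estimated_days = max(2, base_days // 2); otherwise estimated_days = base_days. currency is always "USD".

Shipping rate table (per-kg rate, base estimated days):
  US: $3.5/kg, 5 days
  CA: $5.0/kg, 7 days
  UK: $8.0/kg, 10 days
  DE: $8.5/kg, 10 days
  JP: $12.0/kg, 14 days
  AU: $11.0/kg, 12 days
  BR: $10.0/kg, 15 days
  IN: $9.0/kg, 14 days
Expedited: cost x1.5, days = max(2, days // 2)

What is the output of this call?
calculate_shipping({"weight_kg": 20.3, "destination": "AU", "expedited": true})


Rate for AU: $11.0/kg, base 12 days
cost = 11.0 * 20.3 = 223.3 -> 223.30
expedited: cost = 223.30 * 1.5 = 334.95 -> 334.95; estimated_days = max(2, 12 // 2) = 6
Output:
{"cost": 334.95, "currency": "USD", "estimated_days": 6}


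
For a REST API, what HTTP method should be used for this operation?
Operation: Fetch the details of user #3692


GET = read, POST = create, PUT = update/replace, DELETE = remove
This operation is a read.
GET


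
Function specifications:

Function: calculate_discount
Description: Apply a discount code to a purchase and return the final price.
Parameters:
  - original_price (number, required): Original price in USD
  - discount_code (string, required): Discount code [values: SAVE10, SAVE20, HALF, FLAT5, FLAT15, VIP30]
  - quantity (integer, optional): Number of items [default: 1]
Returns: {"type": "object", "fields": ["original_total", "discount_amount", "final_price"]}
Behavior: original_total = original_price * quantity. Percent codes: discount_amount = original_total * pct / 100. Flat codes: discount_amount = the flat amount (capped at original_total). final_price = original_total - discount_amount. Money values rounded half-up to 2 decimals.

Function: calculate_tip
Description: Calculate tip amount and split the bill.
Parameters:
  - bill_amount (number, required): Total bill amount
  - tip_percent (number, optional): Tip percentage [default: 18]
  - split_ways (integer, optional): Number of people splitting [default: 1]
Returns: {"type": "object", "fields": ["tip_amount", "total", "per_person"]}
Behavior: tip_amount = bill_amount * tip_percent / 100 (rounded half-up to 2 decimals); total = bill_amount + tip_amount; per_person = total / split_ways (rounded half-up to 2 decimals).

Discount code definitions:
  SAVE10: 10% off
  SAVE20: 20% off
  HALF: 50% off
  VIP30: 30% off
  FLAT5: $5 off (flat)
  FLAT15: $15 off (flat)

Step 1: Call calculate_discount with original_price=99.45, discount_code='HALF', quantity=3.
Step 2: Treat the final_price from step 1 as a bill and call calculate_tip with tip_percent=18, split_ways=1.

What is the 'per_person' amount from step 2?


Step 1: calculate_discount(original_price=99.45, discount_code=HALF, quantity=3)
  original_total = 99.45 * 3 = 298.35
  HALF = 50% off: discount_amount = 298.35 * 50/100 = 149.175 -> 149.18
  final_price = 298.35 - 149.18 = 149.17
  -> final_price = 149.17
Step 2: calculate_tip(bill_amount=149.17, tip_percent=18, split_ways=1)
  tip_amount = 149.17 * 18/100 = 26.8506 -> 26.85
  total = 149.17 + 26.85 = 176.02
  per_person = 176.02 / 1 = 176.02 -> 176.02
  -> per_person = 176.02
$176.02


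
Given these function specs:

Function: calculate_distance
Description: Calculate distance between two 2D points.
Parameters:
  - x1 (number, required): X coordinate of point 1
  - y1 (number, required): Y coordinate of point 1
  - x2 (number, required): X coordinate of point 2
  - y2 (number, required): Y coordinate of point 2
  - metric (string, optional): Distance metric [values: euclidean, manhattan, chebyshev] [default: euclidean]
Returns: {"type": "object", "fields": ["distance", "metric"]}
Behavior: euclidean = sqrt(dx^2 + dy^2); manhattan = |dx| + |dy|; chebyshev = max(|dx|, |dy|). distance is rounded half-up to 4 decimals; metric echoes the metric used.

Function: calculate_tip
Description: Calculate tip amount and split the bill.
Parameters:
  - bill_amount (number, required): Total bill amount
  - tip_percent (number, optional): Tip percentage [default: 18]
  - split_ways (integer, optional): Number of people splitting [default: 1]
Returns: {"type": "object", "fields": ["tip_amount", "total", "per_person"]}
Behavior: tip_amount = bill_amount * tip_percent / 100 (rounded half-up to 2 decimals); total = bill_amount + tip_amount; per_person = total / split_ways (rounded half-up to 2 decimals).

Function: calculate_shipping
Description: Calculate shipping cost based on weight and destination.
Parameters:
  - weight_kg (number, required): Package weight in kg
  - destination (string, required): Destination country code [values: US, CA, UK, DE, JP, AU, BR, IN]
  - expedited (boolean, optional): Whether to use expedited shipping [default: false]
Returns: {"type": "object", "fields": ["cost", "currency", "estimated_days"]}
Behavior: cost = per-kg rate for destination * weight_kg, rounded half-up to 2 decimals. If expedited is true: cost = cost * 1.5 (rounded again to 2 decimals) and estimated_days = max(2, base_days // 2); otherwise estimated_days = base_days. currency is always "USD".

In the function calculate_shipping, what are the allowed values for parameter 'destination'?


The calculate_shipping spec declares:
  - destination (string, required): Destination country code [values: US, CA, UK, DE, JP, AU, BR, IN]
Allowed values:
US, CA, UK, DE, JP, AU, BR, IN


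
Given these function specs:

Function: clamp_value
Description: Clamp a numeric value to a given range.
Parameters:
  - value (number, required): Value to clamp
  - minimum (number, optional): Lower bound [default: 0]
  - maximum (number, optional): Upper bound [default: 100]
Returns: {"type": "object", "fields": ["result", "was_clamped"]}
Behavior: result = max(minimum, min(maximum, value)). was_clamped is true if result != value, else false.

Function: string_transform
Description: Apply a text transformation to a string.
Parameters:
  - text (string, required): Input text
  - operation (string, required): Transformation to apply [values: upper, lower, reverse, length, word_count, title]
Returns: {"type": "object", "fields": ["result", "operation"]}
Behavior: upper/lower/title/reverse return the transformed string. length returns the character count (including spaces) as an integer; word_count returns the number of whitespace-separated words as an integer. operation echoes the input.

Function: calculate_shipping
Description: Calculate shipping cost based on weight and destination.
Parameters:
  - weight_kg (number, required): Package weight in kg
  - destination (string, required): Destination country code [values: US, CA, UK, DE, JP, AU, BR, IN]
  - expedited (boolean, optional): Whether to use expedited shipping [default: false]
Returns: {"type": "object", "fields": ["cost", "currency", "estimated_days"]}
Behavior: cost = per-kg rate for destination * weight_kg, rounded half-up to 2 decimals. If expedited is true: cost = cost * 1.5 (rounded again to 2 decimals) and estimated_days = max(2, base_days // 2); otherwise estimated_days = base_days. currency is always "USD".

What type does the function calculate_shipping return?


The calculate_shipping spec declares Returns: {"type": "object", "fields": ["cost", "currency", "estimated_days"]}
Type:
object


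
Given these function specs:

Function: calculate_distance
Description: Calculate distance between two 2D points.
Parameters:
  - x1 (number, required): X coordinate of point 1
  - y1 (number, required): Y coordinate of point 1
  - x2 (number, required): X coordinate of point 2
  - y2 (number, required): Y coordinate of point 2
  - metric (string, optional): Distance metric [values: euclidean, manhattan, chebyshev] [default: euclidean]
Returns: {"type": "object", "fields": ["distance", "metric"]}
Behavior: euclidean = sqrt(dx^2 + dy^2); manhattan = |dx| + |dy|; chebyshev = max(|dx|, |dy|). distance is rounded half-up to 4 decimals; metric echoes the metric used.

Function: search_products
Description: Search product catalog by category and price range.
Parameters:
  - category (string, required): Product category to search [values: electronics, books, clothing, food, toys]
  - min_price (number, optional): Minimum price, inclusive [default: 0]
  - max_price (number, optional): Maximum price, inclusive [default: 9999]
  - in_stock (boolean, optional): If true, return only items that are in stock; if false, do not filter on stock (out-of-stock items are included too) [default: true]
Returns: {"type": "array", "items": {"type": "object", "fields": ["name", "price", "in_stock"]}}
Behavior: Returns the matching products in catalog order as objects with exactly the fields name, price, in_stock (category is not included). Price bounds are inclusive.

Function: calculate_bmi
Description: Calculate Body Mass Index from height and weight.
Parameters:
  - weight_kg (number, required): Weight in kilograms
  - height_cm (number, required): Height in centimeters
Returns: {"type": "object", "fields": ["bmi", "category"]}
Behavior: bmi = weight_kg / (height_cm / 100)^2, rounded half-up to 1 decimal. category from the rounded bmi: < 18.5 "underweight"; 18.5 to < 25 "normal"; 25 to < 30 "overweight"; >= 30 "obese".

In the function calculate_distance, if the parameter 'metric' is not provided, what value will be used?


The calculate_distance spec declares:
  - metric (string, optional): Distance metric [values: euclidean, manhattan, chebyshev] [default: euclidean]
Default:
euclidean


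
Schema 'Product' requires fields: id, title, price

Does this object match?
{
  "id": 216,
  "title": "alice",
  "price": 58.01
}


Checking required fields... All present.
Valid - all required fields present


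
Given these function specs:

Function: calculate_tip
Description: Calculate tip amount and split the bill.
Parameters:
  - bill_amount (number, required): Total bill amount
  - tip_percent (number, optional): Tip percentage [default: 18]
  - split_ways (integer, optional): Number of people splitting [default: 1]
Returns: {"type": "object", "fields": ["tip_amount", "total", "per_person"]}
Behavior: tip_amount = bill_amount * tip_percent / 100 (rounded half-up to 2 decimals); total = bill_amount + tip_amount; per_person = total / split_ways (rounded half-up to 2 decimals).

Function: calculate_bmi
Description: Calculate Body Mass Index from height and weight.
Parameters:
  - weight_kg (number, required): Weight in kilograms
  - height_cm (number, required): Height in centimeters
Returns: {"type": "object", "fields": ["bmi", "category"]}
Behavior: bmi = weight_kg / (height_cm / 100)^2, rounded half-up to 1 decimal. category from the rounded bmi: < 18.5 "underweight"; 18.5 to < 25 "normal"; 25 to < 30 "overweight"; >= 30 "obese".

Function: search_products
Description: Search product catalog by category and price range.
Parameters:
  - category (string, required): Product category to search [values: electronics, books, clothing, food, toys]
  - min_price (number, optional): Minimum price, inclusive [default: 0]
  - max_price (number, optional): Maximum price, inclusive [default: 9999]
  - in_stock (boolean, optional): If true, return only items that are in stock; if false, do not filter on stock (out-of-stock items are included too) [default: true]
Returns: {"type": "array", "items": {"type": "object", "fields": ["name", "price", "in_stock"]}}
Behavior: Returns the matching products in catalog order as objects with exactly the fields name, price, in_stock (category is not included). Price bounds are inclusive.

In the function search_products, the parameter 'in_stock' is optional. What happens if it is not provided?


The search_products spec declares:
  - in_stock (boolean, optional): If true, return only items that are in stock; if false, do not filter on stock (out-of-stock items are included too) [default: true]
It defaults to true


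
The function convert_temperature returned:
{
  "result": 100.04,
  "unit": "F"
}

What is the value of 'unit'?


F


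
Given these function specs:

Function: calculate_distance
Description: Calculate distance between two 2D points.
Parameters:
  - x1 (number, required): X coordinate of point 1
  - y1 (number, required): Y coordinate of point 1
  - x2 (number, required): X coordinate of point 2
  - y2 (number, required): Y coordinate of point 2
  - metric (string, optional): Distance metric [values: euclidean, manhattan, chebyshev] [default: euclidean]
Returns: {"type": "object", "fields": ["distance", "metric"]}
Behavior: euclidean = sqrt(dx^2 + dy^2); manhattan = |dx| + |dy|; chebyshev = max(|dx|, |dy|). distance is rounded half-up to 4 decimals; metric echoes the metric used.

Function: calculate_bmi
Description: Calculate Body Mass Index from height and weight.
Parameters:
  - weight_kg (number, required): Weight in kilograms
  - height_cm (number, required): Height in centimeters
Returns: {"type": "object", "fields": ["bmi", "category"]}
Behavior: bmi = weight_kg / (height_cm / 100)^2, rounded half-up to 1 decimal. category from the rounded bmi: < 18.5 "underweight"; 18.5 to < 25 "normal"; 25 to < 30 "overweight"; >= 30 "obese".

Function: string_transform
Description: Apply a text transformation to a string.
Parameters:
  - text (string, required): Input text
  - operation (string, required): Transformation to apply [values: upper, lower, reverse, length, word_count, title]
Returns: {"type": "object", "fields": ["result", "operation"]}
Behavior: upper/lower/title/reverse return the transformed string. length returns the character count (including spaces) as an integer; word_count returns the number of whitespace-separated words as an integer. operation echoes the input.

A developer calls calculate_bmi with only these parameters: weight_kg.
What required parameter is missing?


Required parameters: weight_kg, height_cm
Provided: weight_kg
Missing: height_cm
height_cm


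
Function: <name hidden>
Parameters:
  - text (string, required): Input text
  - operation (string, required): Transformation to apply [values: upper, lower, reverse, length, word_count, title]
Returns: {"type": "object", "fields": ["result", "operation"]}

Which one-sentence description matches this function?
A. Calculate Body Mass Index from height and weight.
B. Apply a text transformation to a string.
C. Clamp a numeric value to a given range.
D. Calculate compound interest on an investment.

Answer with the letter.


Parameters text, operation and return ["result", "operation"] fit: Apply a text transformation to a string.
B


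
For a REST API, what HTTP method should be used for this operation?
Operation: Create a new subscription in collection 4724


GET = read, POST = create, PUT = update/replace, DELETE = remove
This operation is a create.
POST


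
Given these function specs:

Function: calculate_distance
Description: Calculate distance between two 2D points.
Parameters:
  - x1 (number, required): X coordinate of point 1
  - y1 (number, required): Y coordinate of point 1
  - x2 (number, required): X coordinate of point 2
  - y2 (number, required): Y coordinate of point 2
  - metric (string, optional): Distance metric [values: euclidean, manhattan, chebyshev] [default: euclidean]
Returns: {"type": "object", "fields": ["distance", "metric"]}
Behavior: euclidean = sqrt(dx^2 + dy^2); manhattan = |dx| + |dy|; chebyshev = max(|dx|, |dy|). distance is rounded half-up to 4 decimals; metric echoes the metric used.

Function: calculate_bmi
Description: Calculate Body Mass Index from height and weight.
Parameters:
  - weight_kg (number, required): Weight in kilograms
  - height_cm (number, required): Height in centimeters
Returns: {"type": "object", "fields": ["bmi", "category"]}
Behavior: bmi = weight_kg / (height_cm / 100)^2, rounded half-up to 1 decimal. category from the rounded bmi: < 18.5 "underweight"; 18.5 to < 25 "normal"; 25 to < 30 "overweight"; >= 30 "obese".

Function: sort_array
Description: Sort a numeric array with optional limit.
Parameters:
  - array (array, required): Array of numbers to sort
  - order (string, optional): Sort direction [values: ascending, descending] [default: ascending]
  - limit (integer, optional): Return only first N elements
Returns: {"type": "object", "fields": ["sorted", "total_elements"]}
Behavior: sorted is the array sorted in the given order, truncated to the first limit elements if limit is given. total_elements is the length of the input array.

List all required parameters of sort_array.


Parameters of sort_array and their required/optional flag:
  array: required
  order: optional
  limit: optional
array


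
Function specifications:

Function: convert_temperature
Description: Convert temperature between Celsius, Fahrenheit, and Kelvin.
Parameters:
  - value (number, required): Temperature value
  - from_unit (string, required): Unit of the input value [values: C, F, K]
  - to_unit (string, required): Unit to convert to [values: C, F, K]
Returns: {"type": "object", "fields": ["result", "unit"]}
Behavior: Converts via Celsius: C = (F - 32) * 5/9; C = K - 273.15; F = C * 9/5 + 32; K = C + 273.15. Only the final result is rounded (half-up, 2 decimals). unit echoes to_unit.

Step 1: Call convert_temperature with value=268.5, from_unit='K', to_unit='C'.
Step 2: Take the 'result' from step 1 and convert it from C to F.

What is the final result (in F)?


Step 1: convert_temperature(value=268.5, from_unit=K, to_unit=C)
  To C: 268.5 - 273.15 = -4.65
  Target is C: -4.65
  Round to 2 decimals: -4.65
  -> result = -4.65 C
Step 2: convert_temperature(value=-4.65, from_unit=C, to_unit=F)
  Input already in C: -4.65
  To F: -4.65 * 9/5 + 32 = 23.63
  Round to 2 decimals: 23.63
  -> result = 23.63 F
23.63 F


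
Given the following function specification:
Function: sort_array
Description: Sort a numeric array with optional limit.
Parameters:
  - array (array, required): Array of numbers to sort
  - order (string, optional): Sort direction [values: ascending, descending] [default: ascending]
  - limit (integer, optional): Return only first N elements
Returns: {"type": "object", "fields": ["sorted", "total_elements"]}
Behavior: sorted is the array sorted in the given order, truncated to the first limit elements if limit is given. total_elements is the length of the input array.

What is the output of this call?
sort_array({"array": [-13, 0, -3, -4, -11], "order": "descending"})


sorted descending: [0, -3, -4, -11, -13]
total_elements = len(input) = 5
Output:
{"sorted": [0, -3, -4, -11, -13], "total_elements": 5}


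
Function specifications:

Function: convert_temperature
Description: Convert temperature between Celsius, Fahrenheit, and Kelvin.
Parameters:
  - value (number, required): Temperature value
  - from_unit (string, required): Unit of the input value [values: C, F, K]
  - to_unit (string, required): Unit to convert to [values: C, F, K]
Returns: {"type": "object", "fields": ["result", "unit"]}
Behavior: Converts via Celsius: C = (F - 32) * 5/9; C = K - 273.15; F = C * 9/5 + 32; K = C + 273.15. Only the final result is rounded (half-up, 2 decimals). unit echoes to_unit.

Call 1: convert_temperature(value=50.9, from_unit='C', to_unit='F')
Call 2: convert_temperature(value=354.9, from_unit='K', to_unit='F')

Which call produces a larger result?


Call 1:
  Input already in C: 50.9
  To F: 50.9 * 9/5 + 32 = 123.62
  Round to 2 decimals: 123.62
  -> 123.62 F
Call 2:
  To C: 354.9 - 273.15 = 81.75
  To F: 81.75 * 9/5 + 32 = 179.15
  Round to 2 decimals: 179.15
  -> 179.15 F
Call 2 (179.15 F)


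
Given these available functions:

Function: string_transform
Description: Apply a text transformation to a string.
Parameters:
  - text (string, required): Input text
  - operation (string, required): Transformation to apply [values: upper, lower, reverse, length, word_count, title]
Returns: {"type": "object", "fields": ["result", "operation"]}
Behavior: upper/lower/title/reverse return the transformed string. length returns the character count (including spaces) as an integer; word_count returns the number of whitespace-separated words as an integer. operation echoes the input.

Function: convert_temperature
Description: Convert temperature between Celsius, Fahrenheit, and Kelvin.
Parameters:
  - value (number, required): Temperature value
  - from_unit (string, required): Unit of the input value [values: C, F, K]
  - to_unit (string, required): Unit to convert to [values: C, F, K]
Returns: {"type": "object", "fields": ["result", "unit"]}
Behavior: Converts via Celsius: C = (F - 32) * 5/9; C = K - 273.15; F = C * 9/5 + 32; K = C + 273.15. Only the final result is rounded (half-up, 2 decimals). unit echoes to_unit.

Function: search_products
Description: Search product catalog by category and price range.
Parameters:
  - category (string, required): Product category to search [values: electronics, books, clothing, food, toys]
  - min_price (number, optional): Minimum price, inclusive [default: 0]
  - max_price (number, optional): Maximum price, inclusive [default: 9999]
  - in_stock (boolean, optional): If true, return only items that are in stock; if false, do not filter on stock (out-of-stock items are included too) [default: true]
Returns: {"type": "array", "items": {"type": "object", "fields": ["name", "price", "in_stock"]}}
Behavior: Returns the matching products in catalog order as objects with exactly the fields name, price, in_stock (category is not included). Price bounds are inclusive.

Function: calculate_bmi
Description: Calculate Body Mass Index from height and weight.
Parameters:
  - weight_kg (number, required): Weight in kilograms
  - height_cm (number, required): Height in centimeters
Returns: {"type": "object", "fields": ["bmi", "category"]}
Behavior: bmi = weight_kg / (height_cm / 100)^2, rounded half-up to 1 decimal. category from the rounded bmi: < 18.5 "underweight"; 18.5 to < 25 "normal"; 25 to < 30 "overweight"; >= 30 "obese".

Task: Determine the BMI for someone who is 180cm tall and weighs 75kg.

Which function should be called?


The task needs a function whose description is: Calculate Body Mass Index from height and weight.
calculate_bmi


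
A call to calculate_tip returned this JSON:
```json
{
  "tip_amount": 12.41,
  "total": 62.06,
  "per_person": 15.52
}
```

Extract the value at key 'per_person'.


15.52


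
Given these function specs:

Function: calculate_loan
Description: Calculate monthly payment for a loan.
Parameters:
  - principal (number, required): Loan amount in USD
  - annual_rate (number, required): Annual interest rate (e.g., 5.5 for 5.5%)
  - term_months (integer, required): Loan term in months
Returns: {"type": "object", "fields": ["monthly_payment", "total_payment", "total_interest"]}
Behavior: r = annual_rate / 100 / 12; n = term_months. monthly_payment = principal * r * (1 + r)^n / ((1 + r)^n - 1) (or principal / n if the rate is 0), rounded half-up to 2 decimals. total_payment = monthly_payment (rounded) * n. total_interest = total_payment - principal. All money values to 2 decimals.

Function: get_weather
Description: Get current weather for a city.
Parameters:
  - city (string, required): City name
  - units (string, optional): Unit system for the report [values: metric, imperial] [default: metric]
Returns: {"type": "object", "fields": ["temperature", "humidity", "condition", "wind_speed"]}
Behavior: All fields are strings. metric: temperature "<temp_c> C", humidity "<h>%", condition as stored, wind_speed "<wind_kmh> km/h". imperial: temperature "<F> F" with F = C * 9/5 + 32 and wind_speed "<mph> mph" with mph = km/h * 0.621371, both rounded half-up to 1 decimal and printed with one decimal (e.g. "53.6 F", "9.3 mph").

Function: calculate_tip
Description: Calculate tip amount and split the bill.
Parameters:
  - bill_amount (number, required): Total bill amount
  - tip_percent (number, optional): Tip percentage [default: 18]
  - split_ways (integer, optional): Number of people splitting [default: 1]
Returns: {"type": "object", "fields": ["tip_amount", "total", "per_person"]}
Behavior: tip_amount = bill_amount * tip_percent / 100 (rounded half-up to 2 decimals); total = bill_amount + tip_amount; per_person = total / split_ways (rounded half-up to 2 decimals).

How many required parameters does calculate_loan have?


Parameters of calculate_loan: principal (required), annual_rate (required), term_months (required)
Required count:
3


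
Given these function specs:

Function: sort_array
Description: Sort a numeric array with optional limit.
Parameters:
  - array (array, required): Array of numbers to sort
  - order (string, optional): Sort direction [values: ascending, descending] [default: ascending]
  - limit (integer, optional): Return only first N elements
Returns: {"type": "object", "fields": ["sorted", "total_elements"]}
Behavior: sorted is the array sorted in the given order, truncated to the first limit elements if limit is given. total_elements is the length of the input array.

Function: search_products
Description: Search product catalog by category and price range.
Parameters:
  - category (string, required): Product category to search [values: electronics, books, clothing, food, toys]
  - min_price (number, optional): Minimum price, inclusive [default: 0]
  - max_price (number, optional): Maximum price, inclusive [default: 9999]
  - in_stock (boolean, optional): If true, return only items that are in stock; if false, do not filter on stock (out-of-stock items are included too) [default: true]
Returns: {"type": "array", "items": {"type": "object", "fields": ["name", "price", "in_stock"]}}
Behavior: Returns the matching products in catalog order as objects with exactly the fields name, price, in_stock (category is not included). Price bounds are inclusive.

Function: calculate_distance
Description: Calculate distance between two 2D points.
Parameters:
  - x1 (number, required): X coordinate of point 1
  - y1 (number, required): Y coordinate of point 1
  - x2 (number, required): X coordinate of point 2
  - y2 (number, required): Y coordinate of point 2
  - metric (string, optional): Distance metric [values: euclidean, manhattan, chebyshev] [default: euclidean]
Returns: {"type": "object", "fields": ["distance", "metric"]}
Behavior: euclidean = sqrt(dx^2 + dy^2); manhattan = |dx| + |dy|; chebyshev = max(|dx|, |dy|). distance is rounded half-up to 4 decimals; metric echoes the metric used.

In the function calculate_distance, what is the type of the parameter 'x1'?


The calculate_distance spec declares:
  - x1 (number, required): X coordinate of point 1
Type:
number


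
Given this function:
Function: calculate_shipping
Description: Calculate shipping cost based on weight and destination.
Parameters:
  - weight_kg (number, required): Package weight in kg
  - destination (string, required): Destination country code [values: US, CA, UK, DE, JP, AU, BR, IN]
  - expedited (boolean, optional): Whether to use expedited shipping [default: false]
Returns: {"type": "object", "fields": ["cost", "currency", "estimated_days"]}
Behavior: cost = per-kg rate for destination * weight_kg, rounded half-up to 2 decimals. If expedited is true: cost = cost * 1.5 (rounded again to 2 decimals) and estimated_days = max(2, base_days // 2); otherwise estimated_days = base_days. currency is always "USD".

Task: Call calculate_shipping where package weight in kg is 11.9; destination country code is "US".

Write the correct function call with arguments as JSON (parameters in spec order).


Mapping each described value to its parameter name:
  'Package weight in kg' -> weight_kg = 11.9
  'Destination country code' -> destination = "US"
calculate_shipping({"weight_kg": 11.9, "destination": "US"})


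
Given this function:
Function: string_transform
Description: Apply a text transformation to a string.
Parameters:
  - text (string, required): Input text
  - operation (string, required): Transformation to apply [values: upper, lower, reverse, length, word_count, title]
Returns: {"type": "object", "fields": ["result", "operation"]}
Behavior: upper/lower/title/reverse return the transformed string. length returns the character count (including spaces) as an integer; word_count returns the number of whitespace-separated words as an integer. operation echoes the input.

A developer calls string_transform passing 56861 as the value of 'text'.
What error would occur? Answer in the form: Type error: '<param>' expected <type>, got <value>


Spec: 'text' is declared as string; 56861 is an integer.
Type error: 'text' expected string, got 56861


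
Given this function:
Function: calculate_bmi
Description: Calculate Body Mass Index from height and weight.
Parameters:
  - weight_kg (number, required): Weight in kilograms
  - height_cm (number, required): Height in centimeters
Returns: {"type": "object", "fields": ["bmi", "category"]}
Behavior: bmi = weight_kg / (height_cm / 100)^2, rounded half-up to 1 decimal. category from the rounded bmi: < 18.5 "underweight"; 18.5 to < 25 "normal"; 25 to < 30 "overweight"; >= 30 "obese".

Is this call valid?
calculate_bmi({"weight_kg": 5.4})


Checking required parameters...
Missing required parameter: height_cm
Invalid - missing required parameter 'height_cm'
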